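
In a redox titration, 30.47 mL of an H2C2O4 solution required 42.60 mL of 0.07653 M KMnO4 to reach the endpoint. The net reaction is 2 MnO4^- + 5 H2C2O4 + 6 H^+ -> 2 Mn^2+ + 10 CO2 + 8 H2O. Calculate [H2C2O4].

n(KMnO4) = 0.07653 x 0.04260 = 0.003260 mol.
From the balanced equation, 2 mol KMnO4 reacts with 5 mol H2C2O4, so n(H2C2O4) = 0.003260 x 5/2 = 0.008150 mol.
[H2C2O4] = 0.008150 / 0.03047 L = 0.267 M.

0.267 M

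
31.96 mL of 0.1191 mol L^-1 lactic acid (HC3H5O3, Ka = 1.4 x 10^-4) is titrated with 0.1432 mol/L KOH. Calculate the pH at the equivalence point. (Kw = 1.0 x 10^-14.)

n(HC3H5O3) = 0.1191 x 0.03196 = 0.003806 mol; V(KOH) at equivalence = 0.003806/0.1432 = 0.02658 L.
At equivalence all the acid is converted to C3H5O3-; total volume = 0.03196 + 0.02658 = 0.05854 L, so [C3H5O3-] = 0.003806/0.05854 = 0.06502 M.
Kb = Kw/Ka = 1.0e-14 / 1.4 x 10^-4 = 7.14e-11.
[OH^-] = sqrt(Kb x [C3H5O3-]) = sqrt(7.14e-11 x 0.06502) = 2.16e-6 M.
pOH = 5.67, so pH = 14.00 - 5.67 = 8.33.

8.33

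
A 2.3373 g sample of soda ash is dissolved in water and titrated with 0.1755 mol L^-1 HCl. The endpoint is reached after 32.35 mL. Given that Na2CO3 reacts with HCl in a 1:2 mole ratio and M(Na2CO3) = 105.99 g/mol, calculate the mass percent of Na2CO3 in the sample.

12.9%

n(HCl) = 0.1755 x 0.03235 = 0.005677 mol.
n(Na2CO3) = 0.005677 / 2 = 0.002839 mol.
mass of Na2CO3 = 0.002839 x 105.99 = 0.3009 g.
% purity = 0.3009 / 2.3373 x 100 = 12.9%.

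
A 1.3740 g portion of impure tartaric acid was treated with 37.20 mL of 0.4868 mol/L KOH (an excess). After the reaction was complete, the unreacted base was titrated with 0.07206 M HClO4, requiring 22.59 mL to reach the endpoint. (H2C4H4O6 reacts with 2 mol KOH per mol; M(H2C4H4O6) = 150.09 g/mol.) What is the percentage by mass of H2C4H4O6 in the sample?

Total n(KOH) added = 0.4868 x 0.03720 = 0.01811 mol.
n(HClO4) used = 0.07206 x 0.02259 = 0.001628 mol, which equals the excess n(KOH).
So n(KOH) consumed by the sample = 0.01811 - 0.001628 = 0.01648 mol.
n(H2C4H4O6) = 0.01648 / 2 = 0.008241 mol.
mass H2C4H4O6 = 0.008241 x 150.09 = 1.237 g, so %H2C4H4O6 = 1.237/1.3740 x 100 = 90.0%.

90.0%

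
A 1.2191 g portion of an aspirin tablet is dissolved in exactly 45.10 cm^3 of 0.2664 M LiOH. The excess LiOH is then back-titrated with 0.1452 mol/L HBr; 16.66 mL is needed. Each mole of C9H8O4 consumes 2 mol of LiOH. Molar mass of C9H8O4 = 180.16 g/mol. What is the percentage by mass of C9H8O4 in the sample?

Total n(LiOH) added = 0.2664 x 0.04510 = 0.01201 mol.
n(HBr) used = 0.1452 x 0.01666 = 0.002419 mol, which equals the excess n(LiOH).
So n(LiOH) consumed by the sample = 0.01201 - 0.002419 = 0.009596 mol.
n(C9H8O4) = 0.009596 / 2 = 0.004798 mol.
mass C9H8O4 = 0.004798 x 180.16 = 0.8644 g, so %C9H8O4 = 0.8644/1.2191 x 100 = 70.9%.

70.9%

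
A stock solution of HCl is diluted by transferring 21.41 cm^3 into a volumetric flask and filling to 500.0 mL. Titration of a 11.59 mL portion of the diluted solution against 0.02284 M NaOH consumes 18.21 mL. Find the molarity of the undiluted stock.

0.838 M

n(NaOH) = 0.02284 x 0.01821 = 0.0004159 mol.
n(HCl) in the aliquot = 0.0004159 mol.
[diluted HCl] = 0.0004159 / 0.01159 = 0.03589 M.
Dilution factor = 500.0/21.41 = 23.35, so [stock] = 0.03589 x 23.35 = 0.838 M.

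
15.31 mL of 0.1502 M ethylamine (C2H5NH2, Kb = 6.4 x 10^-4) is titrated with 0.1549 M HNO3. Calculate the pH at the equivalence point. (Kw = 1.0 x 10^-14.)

n(C2H5NH2) = 0.1502 x 0.01531 = 0.002300 mol; V(HNO3) at equivalence = 0.002300/0.1549 = 0.01485 L.
At equivalence the base is fully converted to C2H5NH3+; total volume = 0.03016 L, so [C2H5NH3+] = 0.002300/0.03016 = 0.07626 M.
Ka(C2H5NH3+) = Kw/Kb = 1.0e-14 / 6.4 x 10^-4 = 1.56e-11.
[H^+] = sqrt(Ka x [C2H5NH3+]) = sqrt(1.56e-11 x 0.07626) = 1.09e-6 M.
pH = -log(1.09e-6) = 5.96.

5.96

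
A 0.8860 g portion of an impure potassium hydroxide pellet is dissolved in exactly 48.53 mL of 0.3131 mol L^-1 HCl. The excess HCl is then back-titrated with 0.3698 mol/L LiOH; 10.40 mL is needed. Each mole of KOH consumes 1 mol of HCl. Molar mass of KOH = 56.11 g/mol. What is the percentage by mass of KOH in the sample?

71.9%

Total n(HCl) added = 0.3131 x 0.04853 = 0.01519 mol.
n(LiOH) used = 0.3698 x 0.01040 = 0.003846 mol, which equals the excess n(HCl).
So n(HCl) consumed by the sample = 0.01519 - 0.003846 = 0.01135 mol.
n(KOH) = 0.01135 / 1 = 0.01135 mol.
mass KOH = 0.01135 x 56.11 = 0.6368 g, so %KOH = 0.6368/0.8860 x 100 = 71.9%.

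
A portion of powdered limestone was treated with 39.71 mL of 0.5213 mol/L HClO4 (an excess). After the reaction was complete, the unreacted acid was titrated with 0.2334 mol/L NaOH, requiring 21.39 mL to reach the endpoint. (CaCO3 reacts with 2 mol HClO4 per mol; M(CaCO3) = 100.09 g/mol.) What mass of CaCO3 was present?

0.786 g

Total n(HClO4) added = 0.5213 x 0.03971 = 0.02070 mol.
n(NaOH) used = 0.2334 x 0.02139 = 0.004992 mol, which equals the excess n(HClO4).
So n(HClO4) consumed by the sample = 0.02070 - 0.004992 = 0.01571 mol.
n(CaCO3) = 0.01571 / 2 = 0.007854 mol.
mass = 0.007854 mol x 100.09 g/mol = 0.786 g.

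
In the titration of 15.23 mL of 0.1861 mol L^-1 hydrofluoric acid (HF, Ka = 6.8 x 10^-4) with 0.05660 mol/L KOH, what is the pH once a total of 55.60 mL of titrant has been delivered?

n(acid) = 0.1861 x 0.01523 = 0.002834 mol; n(KOH) added = 0.05660 x 0.05560 = 0.003147 mol.
Base is in excess by 0.003147 - 0.002834 = 0.0003127 mol in a total volume of 0.07083 L.
[OH^-] = 0.0003127/0.07083 = 0.004414 M, so pOH = 2.36 and pH = 14.00 - 2.36 = 11.64.

11.64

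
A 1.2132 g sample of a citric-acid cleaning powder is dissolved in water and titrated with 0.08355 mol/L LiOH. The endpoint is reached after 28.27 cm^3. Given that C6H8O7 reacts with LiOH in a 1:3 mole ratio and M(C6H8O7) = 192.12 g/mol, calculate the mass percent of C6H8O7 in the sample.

12.5%

n(LiOH) = 0.08355 x 0.02827 = 0.002362 mol.
n(C6H8O7) = 0.002362 / 3 = 0.0007873 mol.
mass of C6H8O7 = 0.0007873 x 192.12 = 0.1513 g.
% purity = 0.1513 / 1.2132 x 100 = 12.5%.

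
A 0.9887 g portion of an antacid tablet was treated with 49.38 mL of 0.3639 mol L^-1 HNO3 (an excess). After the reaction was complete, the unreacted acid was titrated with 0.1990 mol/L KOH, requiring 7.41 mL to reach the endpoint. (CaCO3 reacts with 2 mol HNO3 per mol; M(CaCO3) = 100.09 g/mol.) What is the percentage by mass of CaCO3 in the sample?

Total n(HNO3) added = 0.3639 x 0.04938 = 0.01797 mol.
n(KOH) used = 0.1990 x 0.007410 = 0.001475 mol, which equals the excess n(HNO3).
So n(HNO3) consumed by the sample = 0.01797 - 0.001475 = 0.01649 mol.
n(CaCO3) = 0.01649 / 2 = 0.008247 mol.
mass CaCO3 = 0.008247 x 100.09 = 0.8255 g, so %CaCO3 = 0.8255/0.9887 x 100 = 83.5%.

83.5%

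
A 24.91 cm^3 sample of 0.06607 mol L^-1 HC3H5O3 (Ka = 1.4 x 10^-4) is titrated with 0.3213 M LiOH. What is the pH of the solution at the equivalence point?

8.30

n(HC3H5O3) = 0.06607 x 0.02491 = 0.001646 mol; V(LiOH) at equivalence = 0.001646/0.3213 = 0.005122 L.
At equivalence all the acid is converted to C3H5O3-; total volume = 0.02491 + 0.005122 = 0.03003 L, so [C3H5O3-] = 0.001646/0.03003 = 0.05480 M.
Kb = Kw/Ka = 1.0e-14 / 1.4 x 10^-4 = 7.14e-11.
[OH^-] = sqrt(Kb x [C3H5O3-]) = sqrt(7.14e-11 x 0.05480) = 1.98e-6 M.
pOH = 5.70, so pH = 14.00 - 5.70 = 8.30.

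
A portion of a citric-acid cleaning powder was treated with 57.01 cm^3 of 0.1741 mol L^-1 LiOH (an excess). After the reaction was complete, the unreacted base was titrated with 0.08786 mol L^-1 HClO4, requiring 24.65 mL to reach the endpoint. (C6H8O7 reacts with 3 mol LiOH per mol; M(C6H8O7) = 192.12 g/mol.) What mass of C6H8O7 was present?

Total n(LiOH) added = 0.1741 x 0.05701 = 0.009925 mol.
n(HClO4) used = 0.08786 x 0.02465 = 0.002166 mol, which equals the excess n(LiOH).
So n(LiOH) consumed by the sample = 0.009925 - 0.002166 = 0.007760 mol.
n(C6H8O7) = 0.007760 / 3 = 0.002587 mol.
mass = 0.002587 mol x 192.12 g/mol = 0.497 g.

0.497 g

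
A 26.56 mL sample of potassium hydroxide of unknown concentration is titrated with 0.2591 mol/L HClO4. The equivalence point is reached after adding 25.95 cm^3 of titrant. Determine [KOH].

n(HClO4) delivered = 0.2591 x 0.02595 = 0.006724 mol.
For a 1:1 reaction, n(KOH) = 0.006724 mol.
[KOH] = 0.006724 mol / 0.02656 L = 0.253 M.

0.253 M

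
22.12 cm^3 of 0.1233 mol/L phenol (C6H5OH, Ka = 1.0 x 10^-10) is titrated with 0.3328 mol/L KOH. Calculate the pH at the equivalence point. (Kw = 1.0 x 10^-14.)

11.48

n(C6H5OH) = 0.1233 x 0.02212 = 0.002727 mol; V(KOH) at equivalence = 0.002727/0.3328 = 0.008195 L.
At equivalence all the acid is converted to C6H5O-; total volume = 0.02212 + 0.008195 = 0.03032 L, so [C6H5O-] = 0.002727/0.03032 = 0.08997 M.
Kb = Kw/Ka = 1.0e-14 / 1.0 x 10^-10 = 0.000100.
[OH^-] = sqrt(Kb x [C6H5O-]) = sqrt(0.000100 x 0.08997) = 0.00300 M.
pOH = 2.52, so pH = 14.00 - 2.52 = 11.48.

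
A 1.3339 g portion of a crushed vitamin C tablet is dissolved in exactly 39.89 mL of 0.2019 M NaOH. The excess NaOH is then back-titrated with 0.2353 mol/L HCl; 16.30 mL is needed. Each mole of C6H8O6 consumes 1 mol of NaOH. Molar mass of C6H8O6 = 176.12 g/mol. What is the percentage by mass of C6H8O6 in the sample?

55.7%

Total n(NaOH) added = 0.2019 x 0.03989 = 0.008054 mol.
n(HCl) used = 0.2353 x 0.01630 = 0.003835 mol, which equals the excess n(NaOH).
So n(NaOH) consumed by the sample = 0.008054 - 0.003835 = 0.004218 mol.
n(C6H8O6) = 0.004218 / 1 = 0.004218 mol.
mass C6H8O6 = 0.004218 x 176.12 = 0.7429 g, so %C6H8O6 = 0.7429/1.3339 x 100 = 55.7%.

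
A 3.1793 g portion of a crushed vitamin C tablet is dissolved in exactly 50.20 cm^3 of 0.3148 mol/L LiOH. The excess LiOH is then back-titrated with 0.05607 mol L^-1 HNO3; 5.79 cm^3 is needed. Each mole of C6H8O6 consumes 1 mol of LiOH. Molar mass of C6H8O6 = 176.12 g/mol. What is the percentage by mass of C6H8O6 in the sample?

85.7%

Total n(LiOH) added = 0.3148 x 0.05020 = 0.01580 mol.
n(HNO3) used = 0.05607 x 0.005790 = 0.0003246 mol, which equals the excess n(LiOH).
So n(LiOH) consumed by the sample = 0.01580 - 0.0003246 = 0.01548 mol.
n(C6H8O6) = 0.01548 / 1 = 0.01548 mol.
mass C6H8O6 = 0.01548 x 176.12 = 2.726 g, so %C6H8O6 = 2.726/3.1793 x 100 = 85.7%.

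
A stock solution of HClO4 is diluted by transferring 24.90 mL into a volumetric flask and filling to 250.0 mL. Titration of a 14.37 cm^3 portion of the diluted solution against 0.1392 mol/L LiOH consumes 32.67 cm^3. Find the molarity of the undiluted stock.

3.18 M

n(LiOH) = 0.1392 x 0.03267 = 0.004548 mol.
n(HClO4) in the aliquot = 0.004548 mol.
[diluted HClO4] = 0.004548 / 0.01437 = 0.3165 M.
Dilution factor = 250.0/24.90 = 10.04, so [stock] = 0.3165 x 10.04 = 3.18 M.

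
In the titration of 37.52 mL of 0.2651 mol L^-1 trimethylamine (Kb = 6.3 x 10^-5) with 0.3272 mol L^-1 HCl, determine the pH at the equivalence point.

5.32

n((CH3)3N) = 0.2651 x 0.03752 = 0.009947 mol; V(HCl) at equivalence = 0.009947/0.3272 = 0.03040 L.
At equivalence the base is fully converted to (CH3)3NH+; total volume = 0.06792 L, so [(CH3)3NH+] = 0.009947/0.06792 = 0.1464 M.
Ka((CH3)3NH+) = Kw/Kb = 1.0e-14 / 6.3 x 10^-5 = 1.59e-10.
[H^+] = sqrt(Ka x [(CH3)3NH+]) = sqrt(1.59e-10 x 0.1464) = 4.82e-6 M.
pH = -log(4.82e-6) = 5.32.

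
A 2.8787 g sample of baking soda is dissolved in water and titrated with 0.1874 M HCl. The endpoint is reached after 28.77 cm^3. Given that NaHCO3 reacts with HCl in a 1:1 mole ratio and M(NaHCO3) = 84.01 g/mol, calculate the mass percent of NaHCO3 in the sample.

n(HCl) = 0.1874 x 0.02877 = 0.005391 mol.
n(NaHCO3) = 0.005391 / 1 = 0.005391 mol.
mass of NaHCO3 = 0.005391 x 84.01 = 0.4529 g.
% purity = 0.4529 / 2.8787 x 100 = 15.7%.

15.7%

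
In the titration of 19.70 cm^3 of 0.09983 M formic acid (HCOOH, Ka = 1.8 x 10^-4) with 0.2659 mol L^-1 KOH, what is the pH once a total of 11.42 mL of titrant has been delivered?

n(acid) = 0.09983 x 0.01970 = 0.001967 mol; n(KOH) added = 0.2659 x 0.01142 = 0.003037 mol.
Base is in excess by 0.003037 - 0.001967 = 0.001070 mol in a total volume of 0.03112 L.
[OH^-] = 0.001070/0.03112 = 0.03438 M, so pOH = 1.46 and pH = 14.00 - 1.46 = 12.54.

12.54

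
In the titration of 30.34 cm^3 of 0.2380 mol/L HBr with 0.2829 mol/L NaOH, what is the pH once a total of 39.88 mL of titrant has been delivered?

n(acid) = 0.2380 x 0.03034 = 0.007221 mol; n(NaOH) added = 0.2829 x 0.03988 = 0.01128 mol.
Base is in excess by 0.01128 - 0.007221 = 0.004061 mol in a total volume of 0.07022 L.
[OH^-] = 0.004061/0.07022 = 0.05783 M, so pOH = 1.24 and pH = 14.00 - 1.24 = 12.76.

12.76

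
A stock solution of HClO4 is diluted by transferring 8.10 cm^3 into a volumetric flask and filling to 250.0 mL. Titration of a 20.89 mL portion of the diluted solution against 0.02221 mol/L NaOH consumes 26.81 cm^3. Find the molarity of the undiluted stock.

0.880 M

n(NaOH) = 0.02221 x 0.02681 = 0.0005955 mol.
n(HClO4) in the aliquot = 0.0005955 mol.
[diluted HClO4] = 0.0005955 / 0.02089 = 0.02850 M.
Dilution factor = 250.0/8.100 = 30.86, so [stock] = 0.02850 x 30.86 = 0.880 M.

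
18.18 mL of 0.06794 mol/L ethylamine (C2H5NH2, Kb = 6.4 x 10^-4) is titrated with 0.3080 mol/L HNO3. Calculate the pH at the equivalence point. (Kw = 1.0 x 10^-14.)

6.03

n(C2H5NH2) = 0.06794 x 0.01818 = 0.001235 mol; V(HNO3) at equivalence = 0.001235/0.3080 = 0.004010 L.
At equivalence the base is fully converted to C2H5NH3+; total volume = 0.02219 L, so [C2H5NH3+] = 0.001235/0.02219 = 0.05566 M.
Ka(C2H5NH3+) = Kw/Kb = 1.0e-14 / 6.4 x 10^-4 = 1.56e-11.
[H^+] = sqrt(Ka x [C2H5NH3+]) = sqrt(1.56e-11 x 0.05566) = 9.33e-7 M.
pH = -log(9.33e-7) = 6.03.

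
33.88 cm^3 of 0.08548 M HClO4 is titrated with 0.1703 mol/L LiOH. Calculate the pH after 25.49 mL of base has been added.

12.39

n(acid) = 0.08548 x 0.03388 = 0.002896 mol; n(LiOH) added = 0.1703 x 0.02549 = 0.004341 mol.
Base is in excess by 0.004341 - 0.002896 = 0.001445 mol in a total volume of 0.05937 L.
[OH^-] = 0.001445/0.05937 = 0.02434 M, so pOH = 1.61 and pH = 14.00 - 1.61 = 12.39.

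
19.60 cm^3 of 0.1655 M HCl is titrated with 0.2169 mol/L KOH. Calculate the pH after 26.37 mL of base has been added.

n(acid) = 0.1655 x 0.01960 = 0.003244 mol; n(KOH) added = 0.2169 x 0.02637 = 0.005720 mol.
Base is in excess by 0.005720 - 0.003244 = 0.002476 mol in a total volume of 0.04597 L.
[OH^-] = 0.002476/0.04597 = 0.05386 M, so pOH = 1.27 and pH = 14.00 - 1.27 = 12.73.

12.73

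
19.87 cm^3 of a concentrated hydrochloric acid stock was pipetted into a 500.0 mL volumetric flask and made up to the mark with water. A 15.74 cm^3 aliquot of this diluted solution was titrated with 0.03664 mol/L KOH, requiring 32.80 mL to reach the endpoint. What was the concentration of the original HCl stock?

n(KOH) = 0.03664 x 0.03280 = 0.001202 mol.
n(HCl) in the aliquot = 0.001202 mol.
[diluted HCl] = 0.001202 / 0.01574 = 0.07635 M.
Dilution factor = 500.0/19.87 = 25.16, so [stock] = 0.07635 x 25.16 = 1.92 M.

1.92 M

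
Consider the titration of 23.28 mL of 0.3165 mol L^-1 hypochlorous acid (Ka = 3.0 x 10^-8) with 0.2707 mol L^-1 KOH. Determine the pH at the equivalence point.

n(HClO) = 0.3165 x 0.02328 = 0.007368 mol; V(KOH) at equivalence = 0.007368/0.2707 = 0.02722 L.
At equivalence all the acid is converted to ClO-; total volume = 0.02328 + 0.02722 = 0.05050 L, so [ClO-] = 0.007368/0.05050 = 0.1459 M.
Kb = Kw/Ka = 1.0e-14 / 3.0 x 10^-8 = 3.33e-7.
[OH^-] = sqrt(Kb x [ClO-]) = sqrt(3.33e-7 x 0.1459) = 0.000221 M.
pOH = 3.66, so pH = 14.00 - 3.66 = 10.34.

10.34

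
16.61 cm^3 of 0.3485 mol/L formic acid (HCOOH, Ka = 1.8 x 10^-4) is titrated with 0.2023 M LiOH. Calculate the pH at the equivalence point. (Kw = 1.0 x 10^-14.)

8.43

n(HCOOH) = 0.3485 x 0.01661 = 0.005789 mol; V(LiOH) at equivalence = 0.005789/0.2023 = 0.02861 L.
At equivalence all the acid is converted to HCOO-; total volume = 0.01661 + 0.02861 = 0.04522 L, so [HCOO-] = 0.005789/0.04522 = 0.1280 M.
Kb = Kw/Ka = 1.0e-14 / 1.8 x 10^-4 = 5.56e-11.
[OH^-] = sqrt(Kb x [HCOO-]) = sqrt(5.56e-11 x 0.1280) = 2.67e-6 M.
pOH = 5.57, so pH = 14.00 - 5.57 = 8.43.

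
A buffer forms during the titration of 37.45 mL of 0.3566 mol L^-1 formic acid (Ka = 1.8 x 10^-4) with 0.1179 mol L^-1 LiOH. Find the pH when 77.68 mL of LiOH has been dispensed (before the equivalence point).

Initial n(HCOOH) = 0.3566 x 0.03745 = 0.01335 mol.
n(LiOH) added = 0.1179 x 0.07768 = 0.009158 mol, converting that many moles of HCOOH to HCOO-.
Remaining n(HCOOH) = 0.004196 mol; n(HCOO-) = 0.009158 mol.
By Henderson-Hasselbalch, pH = pKa + log([A^-]/[HA]) = 3.74 + log(0.009158/0.004196) = 3.74 + (+0.34) = 4.08.

4.08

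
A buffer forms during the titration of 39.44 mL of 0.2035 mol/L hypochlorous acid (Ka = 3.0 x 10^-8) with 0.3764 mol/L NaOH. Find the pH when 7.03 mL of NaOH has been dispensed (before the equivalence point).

7.21

Initial n(HClO) = 0.2035 x 0.03944 = 0.008026 mol.
n(NaOH) added = 0.3764 x 0.007030 = 0.002646 mol, converting that many moles of HClO to ClO-.
Remaining n(HClO) = 0.005380 mol; n(ClO-) = 0.002646 mol.
By Henderson-Hasselbalch, pH = pKa + log([A^-]/[HA]) = 7.52 + log(0.002646/0.005380) = 7.52 + (-0.31) = 7.21.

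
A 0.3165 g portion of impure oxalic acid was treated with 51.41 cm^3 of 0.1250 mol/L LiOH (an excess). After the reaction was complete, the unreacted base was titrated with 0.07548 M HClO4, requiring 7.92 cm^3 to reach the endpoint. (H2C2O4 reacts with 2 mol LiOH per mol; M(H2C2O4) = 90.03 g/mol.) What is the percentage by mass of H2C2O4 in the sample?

82.9%

Total n(LiOH) added = 0.1250 x 0.05141 = 0.006426 mol.
n(HClO4) used = 0.07548 x 0.007920 = 0.0005978 mol, which equals the excess n(LiOH).
So n(LiOH) consumed by the sample = 0.006426 - 0.0005978 = 0.005828 mol.
n(H2C2O4) = 0.005828 / 2 = 0.002914 mol.
mass H2C2O4 = 0.002914 x 90.03 = 0.2624 g, so %H2C2O4 = 0.2624/0.3165 x 100 = 82.9%.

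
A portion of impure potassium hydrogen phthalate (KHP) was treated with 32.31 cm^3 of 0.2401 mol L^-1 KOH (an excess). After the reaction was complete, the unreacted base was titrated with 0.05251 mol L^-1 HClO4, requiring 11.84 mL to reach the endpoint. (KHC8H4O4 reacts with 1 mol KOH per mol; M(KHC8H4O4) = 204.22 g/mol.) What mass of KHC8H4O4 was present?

Total n(KOH) added = 0.2401 x 0.03231 = 0.007758 mol.
n(HClO4) used = 0.05251 x 0.01184 = 0.0006217 mol, which equals the excess n(KOH).
So n(KOH) consumed by the sample = 0.007758 - 0.0006217 = 0.007136 mol.
n(KHC8H4O4) = 0.007136 / 1 = 0.007136 mol.
mass = 0.007136 mol x 204.22 g/mol = 1.46 g.

1.46 g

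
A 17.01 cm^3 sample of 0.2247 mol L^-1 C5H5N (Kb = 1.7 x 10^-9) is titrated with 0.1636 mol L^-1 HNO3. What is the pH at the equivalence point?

3.13

n(C5H5N) = 0.2247 x 0.01701 = 0.003822 mol; V(HNO3) at equivalence = 0.003822/0.1636 = 0.02336 L.
At equivalence the base is fully converted to C5H5NH+; total volume = 0.04037 L, so [C5H5NH+] = 0.003822/0.04037 = 0.09467 M.
Ka(C5H5NH+) = Kw/Kb = 1.0e-14 / 1.7 x 10^-9 = 5.88e-6.
[H^+] = sqrt(Ka x [C5H5NH+]) = sqrt(5.88e-6 x 0.09467) = 0.000746 M.
pH = -log(0.000746) = 3.13.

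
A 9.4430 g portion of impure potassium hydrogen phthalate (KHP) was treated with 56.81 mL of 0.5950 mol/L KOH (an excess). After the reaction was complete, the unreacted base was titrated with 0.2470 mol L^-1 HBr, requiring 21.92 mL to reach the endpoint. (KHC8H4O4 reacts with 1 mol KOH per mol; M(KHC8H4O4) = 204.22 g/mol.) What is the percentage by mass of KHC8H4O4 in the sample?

61.4%

Total n(KOH) added = 0.5950 x 0.05681 = 0.03380 mol.
n(HBr) used = 0.2470 x 0.02192 = 0.005414 mol, which equals the excess n(KOH).
So n(KOH) consumed by the sample = 0.03380 - 0.005414 = 0.02839 mol.
n(KHC8H4O4) = 0.02839 / 1 = 0.02839 mol.
mass KHC8H4O4 = 0.02839 x 204.22 = 5.797 g, so %KHC8H4O4 = 5.797/9.4430 x 100 = 61.4%.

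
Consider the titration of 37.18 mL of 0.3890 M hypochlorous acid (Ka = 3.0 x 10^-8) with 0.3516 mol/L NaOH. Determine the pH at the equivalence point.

n(HClO) = 0.3890 x 0.03718 = 0.01446 mol; V(NaOH) at equivalence = 0.01446/0.3516 = 0.04113 L.
At equivalence all the acid is converted to ClO-; total volume = 0.03718 + 0.04113 = 0.07831 L, so [ClO-] = 0.01446/0.07831 = 0.1847 M.
Kb = Kw/Ka = 1.0e-14 / 3.0 x 10^-8 = 3.33e-7.
[OH^-] = sqrt(Kb x [ClO-]) = sqrt(3.33e-7 x 0.1847) = 0.000248 M.
pOH = 3.61, so pH = 14.00 - 3.61 = 10.39.

10.39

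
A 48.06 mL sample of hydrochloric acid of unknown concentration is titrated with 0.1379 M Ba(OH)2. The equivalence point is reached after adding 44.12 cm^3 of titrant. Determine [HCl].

n(Ba(OH)2) delivered = 0.1379 x 0.04412 = 0.006084 mol.
The reaction is 2 HCl + 1 Ba(OH)2, so n(HCl) = 0.006084 x 2/1 = 0.01217 mol.
[HCl] = 0.01217 mol / 0.04806 L = 0.253 M.

0.253 M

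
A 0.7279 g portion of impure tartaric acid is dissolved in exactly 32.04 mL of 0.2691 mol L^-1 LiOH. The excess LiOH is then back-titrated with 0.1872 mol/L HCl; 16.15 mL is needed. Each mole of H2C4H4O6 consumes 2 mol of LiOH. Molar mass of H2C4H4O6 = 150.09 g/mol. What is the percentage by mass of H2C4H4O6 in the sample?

Total n(LiOH) added = 0.2691 x 0.03204 = 0.008622 mol.
n(HCl) used = 0.1872 x 0.01615 = 0.003023 mol, which equals the excess n(LiOH).
So n(LiOH) consumed by the sample = 0.008622 - 0.003023 = 0.005599 mol.
n(H2C4H4O6) = 0.005599 / 2 = 0.002799 mol.
mass H2C4H4O6 = 0.002799 x 150.09 = 0.4202 g, so %H2C4H4O6 = 0.4202/0.7279 x 100 = 57.7%.

57.7%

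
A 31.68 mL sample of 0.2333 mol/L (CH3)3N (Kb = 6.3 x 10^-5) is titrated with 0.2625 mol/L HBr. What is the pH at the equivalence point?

5.35

n((CH3)3N) = 0.2333 x 0.03168 = 0.007391 mol; V(HBr) at equivalence = 0.007391/0.2625 = 0.02816 L.
At equivalence the base is fully converted to (CH3)3NH+; total volume = 0.05984 L, so [(CH3)3NH+] = 0.007391/0.05984 = 0.1235 M.
Ka((CH3)3NH+) = Kw/Kb = 1.0e-14 / 6.3 x 10^-5 = 1.59e-10.
[H^+] = sqrt(Ka x [(CH3)3NH+]) = sqrt(1.59e-10 x 0.1235) = 4.43e-6 M.
pH = -log(4.43e-6) = 5.35.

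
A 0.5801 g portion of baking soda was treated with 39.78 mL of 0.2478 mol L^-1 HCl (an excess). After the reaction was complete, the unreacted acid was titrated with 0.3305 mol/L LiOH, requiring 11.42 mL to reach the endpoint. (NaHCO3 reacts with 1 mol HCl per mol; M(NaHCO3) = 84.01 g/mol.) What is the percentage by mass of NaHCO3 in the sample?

88.1%

Total n(HCl) added = 0.2478 x 0.03978 = 0.009857 mol.
n(LiOH) used = 0.3305 x 0.01142 = 0.003774 mol, which equals the excess n(HCl).
So n(HCl) consumed by the sample = 0.009857 - 0.003774 = 0.006083 mol.
n(NaHCO3) = 0.006083 / 1 = 0.006083 mol.
mass NaHCO3 = 0.006083 x 84.01 = 0.5110 g, so %NaHCO3 = 0.5110/0.5801 x 100 = 88.1%.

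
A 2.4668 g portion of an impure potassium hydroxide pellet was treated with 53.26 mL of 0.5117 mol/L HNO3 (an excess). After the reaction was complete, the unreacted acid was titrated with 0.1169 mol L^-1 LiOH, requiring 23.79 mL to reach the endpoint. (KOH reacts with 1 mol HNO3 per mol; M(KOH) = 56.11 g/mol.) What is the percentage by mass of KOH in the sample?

Total n(HNO3) added = 0.5117 x 0.05326 = 0.02725 mol.
n(LiOH) used = 0.1169 x 0.02379 = 0.002781 mol, which equals the excess n(HNO3).
So n(HNO3) consumed by the sample = 0.02725 - 0.002781 = 0.02447 mol.
n(KOH) = 0.02447 / 1 = 0.02447 mol.
mass KOH = 0.02447 x 56.11 = 1.373 g, so %KOH = 1.373/2.4668 x 100 = 55.7%.

55.7%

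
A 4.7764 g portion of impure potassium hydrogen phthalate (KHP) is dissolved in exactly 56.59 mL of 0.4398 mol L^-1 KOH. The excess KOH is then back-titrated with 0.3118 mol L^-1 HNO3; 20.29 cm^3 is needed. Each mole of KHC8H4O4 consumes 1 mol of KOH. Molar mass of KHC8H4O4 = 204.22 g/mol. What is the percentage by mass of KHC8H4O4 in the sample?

Total n(KOH) added = 0.4398 x 0.05659 = 0.02489 mol.
n(HNO3) used = 0.3118 x 0.02029 = 0.006326 mol, which equals the excess n(KOH).
So n(KOH) consumed by the sample = 0.02489 - 0.006326 = 0.01856 mol.
n(KHC8H4O4) = 0.01856 / 1 = 0.01856 mol.
mass KHC8H4O4 = 0.01856 x 204.22 = 3.791 g, so %KHC8H4O4 = 3.791/4.7764 x 100 = 79.4%.

79.4%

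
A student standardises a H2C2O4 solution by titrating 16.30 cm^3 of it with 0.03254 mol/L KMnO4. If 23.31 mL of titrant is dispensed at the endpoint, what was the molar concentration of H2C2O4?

n(KMnO4) = 0.03254 x 0.02331 = 0.0007585 mol.
From the balanced equation, 2 mol KMnO4 reacts with 5 mol H2C2O4, so n(H2C2O4) = 0.0007585 x 5/2 = 0.001896 mol.
[H2C2O4] = 0.001896 / 0.01630 L = 0.116 M.

0.116 M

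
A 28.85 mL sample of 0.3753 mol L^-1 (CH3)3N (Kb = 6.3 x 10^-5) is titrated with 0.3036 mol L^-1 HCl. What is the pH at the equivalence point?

n((CH3)3N) = 0.3753 x 0.02885 = 0.01083 mol; V(HCl) at equivalence = 0.01083/0.3036 = 0.03566 L.
At equivalence the base is fully converted to (CH3)3NH+; total volume = 0.06451 L, so [(CH3)3NH+] = 0.01083/0.06451 = 0.1678 M.
Ka((CH3)3NH+) = Kw/Kb = 1.0e-14 / 6.3 x 10^-5 = 1.59e-10.
[H^+] = sqrt(Ka x [(CH3)3NH+]) = sqrt(1.59e-10 x 0.1678) = 5.16e-6 M.
pH = -log(5.16e-6) = 5.29.

5.29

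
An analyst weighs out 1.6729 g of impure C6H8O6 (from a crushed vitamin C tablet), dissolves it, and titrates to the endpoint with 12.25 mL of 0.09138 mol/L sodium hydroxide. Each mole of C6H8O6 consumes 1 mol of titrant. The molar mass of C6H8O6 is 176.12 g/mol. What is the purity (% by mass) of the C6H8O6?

n(NaOH) = 0.09138 x 0.01225 = 0.001119 mol.
n(C6H8O6) = 0.001119 / 1 = 0.001119 mol.
mass of C6H8O6 = 0.001119 x 176.12 = 0.1971 g.
% purity = 0.1971 / 1.6729 x 100 = 11.8%.

11.8%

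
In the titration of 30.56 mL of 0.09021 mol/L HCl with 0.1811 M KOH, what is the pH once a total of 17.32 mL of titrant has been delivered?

n(acid) = 0.09021 x 0.03056 = 0.002757 mol; n(KOH) added = 0.1811 x 0.01732 = 0.003137 mol.
Base is in excess by 0.003137 - 0.002757 = 0.0003798 mol in a total volume of 0.04788 L.
[OH^-] = 0.0003798/0.04788 = 0.007933 M, so pOH = 2.10 and pH = 14.00 - 2.10 = 11.90.

11.90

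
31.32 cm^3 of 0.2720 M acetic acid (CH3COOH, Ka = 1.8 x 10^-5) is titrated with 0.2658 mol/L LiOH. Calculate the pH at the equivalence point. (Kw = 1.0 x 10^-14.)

8.94

n(CH3COOH) = 0.2720 x 0.03132 = 0.008519 mol; V(LiOH) at equivalence = 0.008519/0.2658 = 0.03205 L.
At equivalence all the acid is converted to CH3COO-; total volume = 0.03132 + 0.03205 = 0.06337 L, so [CH3COO-] = 0.008519/0.06337 = 0.1344 M.
Kb = Kw/Ka = 1.0e-14 / 1.8 x 10^-5 = 5.56e-10.
[OH^-] = sqrt(Kb x [CH3COO-]) = sqrt(5.56e-10 x 0.1344) = 8.64e-6 M.
pOH = 5.06, so pH = 14.00 - 5.06 = 8.94.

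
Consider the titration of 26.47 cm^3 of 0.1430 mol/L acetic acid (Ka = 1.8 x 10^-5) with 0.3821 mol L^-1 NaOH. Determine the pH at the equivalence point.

n(CH3COOH) = 0.1430 x 0.02647 = 0.003785 mol; V(NaOH) at equivalence = 0.003785/0.3821 = 0.009906 L.
At equivalence all the acid is converted to CH3COO-; total volume = 0.02647 + 0.009906 = 0.03638 L, so [CH3COO-] = 0.003785/0.03638 = 0.1041 M.
Kb = Kw/Ka = 1.0e-14 / 1.8 x 10^-5 = 5.56e-10.
[OH^-] = sqrt(Kb x [CH3COO-]) = sqrt(5.56e-10 x 0.1041) = 7.60e-6 M.
pOH = 5.12, so pH = 14.00 - 5.12 = 8.88.

8.88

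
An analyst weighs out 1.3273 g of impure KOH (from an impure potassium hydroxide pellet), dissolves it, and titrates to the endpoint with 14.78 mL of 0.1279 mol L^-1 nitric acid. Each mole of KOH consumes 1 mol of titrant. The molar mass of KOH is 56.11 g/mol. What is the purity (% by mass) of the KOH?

7.99%

n(HNO3) = 0.1279 x 0.01478 = 0.001890 mol.
n(KOH) = 0.001890 / 1 = 0.001890 mol.
mass of KOH = 0.001890 x 56.11 = 0.1061 g.
% purity = 0.1061 / 1.3273 x 100 = 7.99%.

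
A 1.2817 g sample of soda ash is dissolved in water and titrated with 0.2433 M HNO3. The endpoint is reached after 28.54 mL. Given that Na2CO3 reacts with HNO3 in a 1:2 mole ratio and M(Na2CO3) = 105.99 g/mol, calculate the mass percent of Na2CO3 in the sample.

n(HNO3) = 0.2433 x 0.02854 = 0.006944 mol.
n(Na2CO3) = 0.006944 / 2 = 0.003472 mol.
mass of Na2CO3 = 0.003472 x 105.99 = 0.3680 g.
% purity = 0.3680 / 1.2817 x 100 = 28.7%.

28.7%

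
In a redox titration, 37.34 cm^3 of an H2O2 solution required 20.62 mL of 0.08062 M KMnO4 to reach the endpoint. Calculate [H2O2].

0.111 M

n(KMnO4) = 0.08062 x 0.02062 = 0.001662 mol.
From the balanced equation, 2 mol KMnO4 reacts with 5 mol H2O2, so n(H2O2) = 0.001662 x 5/2 = 0.004156 mol.
[H2O2] = 0.004156 / 0.03734 L = 0.111 M.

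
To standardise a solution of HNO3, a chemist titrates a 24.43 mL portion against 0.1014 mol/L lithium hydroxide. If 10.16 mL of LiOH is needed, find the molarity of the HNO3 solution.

n(LiOH) delivered = 0.1014 x 0.01016 = 0.001030 mol.
For a 1:1 reaction, n(HNO3) = 0.001030 mol.
[HNO3] = 0.001030 mol / 0.02443 L = 0.0422 M.

0.0422 M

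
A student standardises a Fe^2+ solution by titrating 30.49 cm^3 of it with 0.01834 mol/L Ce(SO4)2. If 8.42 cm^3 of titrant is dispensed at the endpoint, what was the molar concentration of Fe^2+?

n(Ce(SO4)2) = 0.01834 x 0.008420 = 0.0001544 mol.
From the balanced equation, 1 mol Ce(SO4)2 reacts with 1 mol Fe^2+, so n(Fe^2+) = 0.0001544 x 1/1 = 0.0001544 mol.
[Fe^2+] = 0.0001544 / 0.03049 L = 0.00506 M.

0.00506 M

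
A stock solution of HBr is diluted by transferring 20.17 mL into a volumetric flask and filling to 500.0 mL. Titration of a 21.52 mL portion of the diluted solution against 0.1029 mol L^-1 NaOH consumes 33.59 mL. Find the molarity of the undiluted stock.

n(NaOH) = 0.1029 x 0.03359 = 0.003456 mol.
n(HBr) in the aliquot = 0.003456 mol.
[diluted HBr] = 0.003456 / 0.02152 = 0.1606 M.
Dilution factor = 500.0/20.17 = 24.79, so [stock] = 0.1606 x 24.79 = 3.98 M.

3.98 M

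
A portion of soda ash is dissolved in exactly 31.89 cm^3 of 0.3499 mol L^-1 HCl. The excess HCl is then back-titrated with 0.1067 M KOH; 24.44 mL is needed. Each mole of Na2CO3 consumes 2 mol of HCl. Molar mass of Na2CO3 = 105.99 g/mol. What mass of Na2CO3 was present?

Total n(HCl) added = 0.3499 x 0.03189 = 0.01116 mol.
n(KOH) used = 0.1067 x 0.02444 = 0.002608 mol, which equals the excess n(HCl).
So n(HCl) consumed by the sample = 0.01116 - 0.002608 = 0.008551 mol.
n(Na2CO3) = 0.008551 / 2 = 0.004275 mol.
mass = 0.004275 mol x 105.99 g/mol = 0.453 g.

0.453 g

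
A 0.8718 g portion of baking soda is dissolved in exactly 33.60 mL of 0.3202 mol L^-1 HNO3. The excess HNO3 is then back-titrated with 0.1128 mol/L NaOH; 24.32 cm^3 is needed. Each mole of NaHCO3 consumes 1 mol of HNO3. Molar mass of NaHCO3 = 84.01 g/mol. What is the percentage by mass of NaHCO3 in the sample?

77.2%

Total n(HNO3) added = 0.3202 x 0.03360 = 0.01076 mol.
n(NaOH) used = 0.1128 x 0.02432 = 0.002743 mol, which equals the excess n(HNO3).
So n(HNO3) consumed by the sample = 0.01076 - 0.002743 = 0.008015 mol.
n(NaHCO3) = 0.008015 / 1 = 0.008015 mol.
mass NaHCO3 = 0.008015 x 84.01 = 0.6734 g, so %NaHCO3 = 0.6734/0.8718 x 100 = 77.2%.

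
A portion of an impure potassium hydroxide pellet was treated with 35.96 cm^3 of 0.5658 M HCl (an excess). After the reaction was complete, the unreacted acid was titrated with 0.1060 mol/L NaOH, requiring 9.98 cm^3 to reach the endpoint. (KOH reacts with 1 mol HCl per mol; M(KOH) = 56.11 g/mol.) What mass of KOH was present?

1.08 g

Total n(HCl) added = 0.5658 x 0.03596 = 0.02035 mol.
n(NaOH) used = 0.1060 x 0.009980 = 0.001058 mol, which equals the excess n(HCl).
So n(HCl) consumed by the sample = 0.02035 - 0.001058 = 0.01929 mol.
n(KOH) = 0.01929 / 1 = 0.01929 mol.
mass = 0.01929 mol x 56.11 g/mol = 1.08 g.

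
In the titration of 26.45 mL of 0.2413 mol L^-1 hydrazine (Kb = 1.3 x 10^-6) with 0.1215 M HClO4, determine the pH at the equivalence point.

n(N2H4) = 0.2413 x 0.02645 = 0.006382 mol; V(HClO4) at equivalence = 0.006382/0.1215 = 0.05253 L.
At equivalence the base is fully converted to N2H5+; total volume = 0.07898 L, so [N2H5+] = 0.006382/0.07898 = 0.08081 M.
Ka(N2H5+) = Kw/Kb = 1.0e-14 / 1.3 x 10^-6 = 7.69e-9.
[H^+] = sqrt(Ka x [N2H5+]) = sqrt(7.69e-9 x 0.08081) = 2.49e-5 M.
pH = -log(2.49e-5) = 4.60.

4.60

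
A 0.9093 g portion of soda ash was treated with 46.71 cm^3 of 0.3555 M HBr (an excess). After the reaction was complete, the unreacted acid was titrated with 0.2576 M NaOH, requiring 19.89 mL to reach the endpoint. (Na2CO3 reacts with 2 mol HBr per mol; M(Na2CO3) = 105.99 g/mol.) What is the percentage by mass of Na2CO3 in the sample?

Total n(HBr) added = 0.3555 x 0.04671 = 0.01661 mol.
n(NaOH) used = 0.2576 x 0.01989 = 0.005124 mol, which equals the excess n(HBr).
So n(HBr) consumed by the sample = 0.01661 - 0.005124 = 0.01148 mol.
n(Na2CO3) = 0.01148 / 2 = 0.005741 mol.
mass Na2CO3 = 0.005741 x 105.99 = 0.6085 g, so %Na2CO3 = 0.6085/0.9093 x 100 = 66.9%.

66.9%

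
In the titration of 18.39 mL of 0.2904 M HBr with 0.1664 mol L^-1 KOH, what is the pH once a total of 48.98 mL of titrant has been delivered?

12.62

n(acid) = 0.2904 x 0.01839 = 0.005340 mol; n(KOH) added = 0.1664 x 0.04898 = 0.008150 mol.
Base is in excess by 0.008150 - 0.005340 = 0.002810 mol in a total volume of 0.06737 L.
[OH^-] = 0.002810/0.06737 = 0.04171 M, so pOH = 1.38 and pH = 14.00 - 1.38 = 12.62.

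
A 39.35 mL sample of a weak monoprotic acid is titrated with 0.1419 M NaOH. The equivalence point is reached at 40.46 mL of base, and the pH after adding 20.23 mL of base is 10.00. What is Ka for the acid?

1.0 x 10^-10

20.23 mL is half of the equivalence volume, so this is the half-equivalence point where [HA] = [A^-].
At half-equivalence pH = pKa, so pKa = 10.00.
Ka = 10^(-10.00) = 1.0 x 10^-10.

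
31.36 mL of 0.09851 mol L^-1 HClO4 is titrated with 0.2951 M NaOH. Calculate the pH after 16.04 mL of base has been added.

12.54

n(acid) = 0.09851 x 0.03136 = 0.003089 mol; n(NaOH) added = 0.2951 x 0.01604 = 0.004733 mol.
Base is in excess by 0.004733 - 0.003089 = 0.001644 mol in a total volume of 0.04740 L.
[OH^-] = 0.001644/0.04740 = 0.03469 M, so pOH = 1.46 and pH = 14.00 - 1.46 = 12.54.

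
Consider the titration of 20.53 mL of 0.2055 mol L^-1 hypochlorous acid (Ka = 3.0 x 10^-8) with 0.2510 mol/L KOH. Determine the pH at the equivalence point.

n(HClO) = 0.2055 x 0.02053 = 0.004219 mol; V(KOH) at equivalence = 0.004219/0.2510 = 0.01681 L.
At equivalence all the acid is converted to ClO-; total volume = 0.02053 + 0.01681 = 0.03734 L, so [ClO-] = 0.004219/0.03734 = 0.1130 M.
Kb = Kw/Ka = 1.0e-14 / 3.0 x 10^-8 = 3.33e-7.
[OH^-] = sqrt(Kb x [ClO-]) = sqrt(3.33e-7 x 0.1130) = 0.000194 M.
pOH = 3.71, so pH = 14.00 - 3.71 = 10.29.

10.29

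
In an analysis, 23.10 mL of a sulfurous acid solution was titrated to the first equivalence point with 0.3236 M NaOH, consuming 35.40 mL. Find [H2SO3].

0.496 M

n(NaOH) = 0.3236 x 0.03540 = 0.01146 mol.
At the first equivalence point, 1 mol OH^- react per mol H2SO3, so n(H2SO3) = 0.01146 / 1 = 0.01146 mol.
[H2SO3] = 0.01146 / 0.02310 L = 0.496 M.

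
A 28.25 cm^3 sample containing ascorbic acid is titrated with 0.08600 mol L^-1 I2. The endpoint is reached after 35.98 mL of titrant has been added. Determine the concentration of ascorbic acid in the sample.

n(I2) = 0.08600 x 0.03598 = 0.003094 mol.
From the balanced equation, 1 mol I2 reacts with 1 mol ascorbic acid, so n(ascorbic acid) = 0.003094 x 1/1 = 0.003094 mol.
[ascorbic acid] = 0.003094 / 0.02825 L = 0.110 M.

0.110 M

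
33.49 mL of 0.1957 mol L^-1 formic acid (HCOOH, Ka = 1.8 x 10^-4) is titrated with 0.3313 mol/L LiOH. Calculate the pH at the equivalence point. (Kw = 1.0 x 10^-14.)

n(HCOOH) = 0.1957 x 0.03349 = 0.006554 mol; V(LiOH) at equivalence = 0.006554/0.3313 = 0.01978 L.
At equivalence all the acid is converted to HCOO-; total volume = 0.03349 + 0.01978 = 0.05327 L, so [HCOO-] = 0.006554/0.05327 = 0.1230 M.
Kb = Kw/Ka = 1.0e-14 / 1.8 x 10^-4 = 5.56e-11.
[OH^-] = sqrt(Kb x [HCOO-]) = sqrt(5.56e-11 x 0.1230) = 2.61e-6 M.
pOH = 5.58, so pH = 14.00 - 5.58 = 8.42.

8.42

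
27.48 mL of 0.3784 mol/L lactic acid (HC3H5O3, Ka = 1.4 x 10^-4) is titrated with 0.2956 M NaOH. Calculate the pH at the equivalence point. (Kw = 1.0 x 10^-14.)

n(HC3H5O3) = 0.3784 x 0.02748 = 0.01040 mol; V(NaOH) at equivalence = 0.01040/0.2956 = 0.03518 L.
At equivalence all the acid is converted to C3H5O3-; total volume = 0.02748 + 0.03518 = 0.06266 L, so [C3H5O3-] = 0.01040/0.06266 = 0.1660 M.
Kb = Kw/Ka = 1.0e-14 / 1.4 x 10^-4 = 7.14e-11.
[OH^-] = sqrt(Kb x [C3H5O3-]) = sqrt(7.14e-11 x 0.1660) = 3.44e-6 M.
pOH = 5.46, so pH = 14.00 - 5.46 = 8.54.

8.54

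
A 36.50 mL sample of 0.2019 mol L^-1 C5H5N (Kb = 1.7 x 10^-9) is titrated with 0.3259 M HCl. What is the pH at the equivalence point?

n(C5H5N) = 0.2019 x 0.03650 = 0.007369 mol; V(HCl) at equivalence = 0.007369/0.3259 = 0.02261 L.
At equivalence the base is fully converted to C5H5NH+; total volume = 0.05911 L, so [C5H5NH+] = 0.007369/0.05911 = 0.1247 M.
Ka(C5H5NH+) = Kw/Kb = 1.0e-14 / 1.7 x 10^-9 = 5.88e-6.
[H^+] = sqrt(Ka x [C5H5NH+]) = sqrt(5.88e-6 x 0.1247) = 0.000856 M.
pH = -log(0.000856) = 3.07.

3.07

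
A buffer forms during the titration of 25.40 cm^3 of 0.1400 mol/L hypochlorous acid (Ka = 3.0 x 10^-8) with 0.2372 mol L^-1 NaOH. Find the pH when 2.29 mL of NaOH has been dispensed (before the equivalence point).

6.78

Initial n(HClO) = 0.1400 x 0.02540 = 0.003556 mol.
n(NaOH) added = 0.2372 x 0.002290 = 0.0005432 mol, converting that many moles of HClO to ClO-.
Remaining n(HClO) = 0.003013 mol; n(ClO-) = 0.0005432 mol.
By Henderson-Hasselbalch, pH = pKa + log([A^-]/[HA]) = 7.52 + log(0.0005432/0.003013) = 7.52 + (-0.74) = 6.78.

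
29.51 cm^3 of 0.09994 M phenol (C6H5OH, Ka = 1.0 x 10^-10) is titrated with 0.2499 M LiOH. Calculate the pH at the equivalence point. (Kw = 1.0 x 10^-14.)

11.43

n(C6H5OH) = 0.09994 x 0.02951 = 0.002949 mol; V(LiOH) at equivalence = 0.002949/0.2499 = 0.01180 L.
At equivalence all the acid is converted to C6H5O-; total volume = 0.02951 + 0.01180 = 0.04131 L, so [C6H5O-] = 0.002949/0.04131 = 0.07139 M.
Kb = Kw/Ka = 1.0e-14 / 1.0 x 10^-10 = 0.000100.
[OH^-] = sqrt(Kb x [C6H5O-]) = sqrt(0.000100 x 0.07139) = 0.00267 M.
pOH = 2.57, so pH = 14.00 - 2.57 = 11.43.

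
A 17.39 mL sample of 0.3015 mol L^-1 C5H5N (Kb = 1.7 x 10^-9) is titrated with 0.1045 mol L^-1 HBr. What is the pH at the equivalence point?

n(C5H5N) = 0.3015 x 0.01739 = 0.005243 mol; V(HBr) at equivalence = 0.005243/0.1045 = 0.05017 L.
At equivalence the base is fully converted to C5H5NH+; total volume = 0.06756 L, so [C5H5NH+] = 0.005243/0.06756 = 0.07760 M.
Ka(C5H5NH+) = Kw/Kb = 1.0e-14 / 1.7 x 10^-9 = 5.88e-6.
[H^+] = sqrt(Ka x [C5H5NH+]) = sqrt(5.88e-6 x 0.07760) = 0.000676 M.
pH = -log(0.000676) = 3.17.

3.17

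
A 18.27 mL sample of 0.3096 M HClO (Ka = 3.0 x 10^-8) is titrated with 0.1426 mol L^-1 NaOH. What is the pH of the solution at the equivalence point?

n(HClO) = 0.3096 x 0.01827 = 0.005656 mol; V(NaOH) at equivalence = 0.005656/0.1426 = 0.03967 L.
At equivalence all the acid is converted to ClO-; total volume = 0.01827 + 0.03967 = 0.05794 L, so [ClO-] = 0.005656/0.05794 = 0.09763 M.
Kb = Kw/Ka = 1.0e-14 / 3.0 x 10^-8 = 3.33e-7.
[OH^-] = sqrt(Kb x [ClO-]) = sqrt(3.33e-7 x 0.09763) = 0.000180 M.
pOH = 3.74, so pH = 14.00 - 3.74 = 10.26.

10.26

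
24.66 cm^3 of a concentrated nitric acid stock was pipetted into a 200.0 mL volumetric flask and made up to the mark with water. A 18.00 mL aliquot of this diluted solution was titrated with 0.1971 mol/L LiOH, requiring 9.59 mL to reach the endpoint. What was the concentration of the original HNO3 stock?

0.852 M

n(LiOH) = 0.1971 x 0.009590 = 0.001890 mol.
n(HNO3) in the aliquot = 0.001890 mol.
[diluted HNO3] = 0.001890 / 0.01800 = 0.1050 M.
Dilution factor = 200.0/24.66 = 8.110, so [stock] = 0.1050 x 8.110 = 0.852 M.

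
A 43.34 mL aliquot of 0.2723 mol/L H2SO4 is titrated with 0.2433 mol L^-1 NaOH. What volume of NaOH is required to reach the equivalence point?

n(H2SO4) = 0.2723 mol/L x 0.04334 L = 0.01180 mol.
The neutralisation is 1 H2SO4 : 2 NaOH, so n(NaOH) = 0.01180 x 2/1 = 0.02360 mol.
V(NaOH) = 0.02360 / 0.2433 = 0.09701 L = 97.0 mL.

97.0 mL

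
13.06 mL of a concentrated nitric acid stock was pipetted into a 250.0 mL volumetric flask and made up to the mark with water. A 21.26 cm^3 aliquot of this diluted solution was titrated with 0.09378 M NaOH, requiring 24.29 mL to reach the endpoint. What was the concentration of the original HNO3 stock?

n(NaOH) = 0.09378 x 0.02429 = 0.002278 mol.
n(HNO3) in the aliquot = 0.002278 mol.
[diluted HNO3] = 0.002278 / 0.02126 = 0.1071 M.
Dilution factor = 250.0/13.06 = 19.14, so [stock] = 0.1071 x 19.14 = 2.05 M.

2.05 M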